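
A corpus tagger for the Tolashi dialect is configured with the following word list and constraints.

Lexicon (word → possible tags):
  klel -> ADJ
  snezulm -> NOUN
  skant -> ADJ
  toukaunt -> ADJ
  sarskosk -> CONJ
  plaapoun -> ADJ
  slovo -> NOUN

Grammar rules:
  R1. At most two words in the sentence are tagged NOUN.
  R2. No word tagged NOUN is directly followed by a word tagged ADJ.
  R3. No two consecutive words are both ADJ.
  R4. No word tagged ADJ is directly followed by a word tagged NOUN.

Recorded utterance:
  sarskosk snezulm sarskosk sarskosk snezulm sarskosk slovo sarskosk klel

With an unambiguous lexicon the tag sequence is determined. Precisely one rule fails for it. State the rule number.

Fixed tagging: CONJ NOUN CONJ CONJ NOUN CONJ NOUN CONJ ADJ.
Rule check: R1 fails, R2 ok, R3 ok, R4 ok.
Only rule 1 fails.

1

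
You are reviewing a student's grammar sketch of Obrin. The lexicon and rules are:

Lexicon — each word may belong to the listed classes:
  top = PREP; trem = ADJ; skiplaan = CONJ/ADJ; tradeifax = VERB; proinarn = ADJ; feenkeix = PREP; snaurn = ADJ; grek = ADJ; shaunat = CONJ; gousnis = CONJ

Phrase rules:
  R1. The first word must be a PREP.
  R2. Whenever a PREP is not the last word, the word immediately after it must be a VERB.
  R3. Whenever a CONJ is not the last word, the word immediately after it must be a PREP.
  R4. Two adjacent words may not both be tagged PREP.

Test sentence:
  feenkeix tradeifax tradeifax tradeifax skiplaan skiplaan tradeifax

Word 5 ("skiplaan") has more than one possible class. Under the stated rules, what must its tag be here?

Candidates per position — 1:feenkeix {PREP}; 2:tradeifax {VERB}; 3:tradeifax {VERB}; 4:tradeifax {VERB}; 5:skiplaan {CONJ,ADJ}; 6:skiplaan {CONJ,ADJ}; 7:tradeifax {VERB}.
Position 5: CONJ is ruled out by rule 3; that leaves ADJ.
Position 6: CONJ is ruled out by rule 3; that leaves ADJ.
The only consistent sequence is: PREP VERB VERB VERB ADJ ADJ VERB.
Checking: rule 1 satisfied; rule 2 satisfied; rule 3 satisfied; rule 4 satisfied.

ADJ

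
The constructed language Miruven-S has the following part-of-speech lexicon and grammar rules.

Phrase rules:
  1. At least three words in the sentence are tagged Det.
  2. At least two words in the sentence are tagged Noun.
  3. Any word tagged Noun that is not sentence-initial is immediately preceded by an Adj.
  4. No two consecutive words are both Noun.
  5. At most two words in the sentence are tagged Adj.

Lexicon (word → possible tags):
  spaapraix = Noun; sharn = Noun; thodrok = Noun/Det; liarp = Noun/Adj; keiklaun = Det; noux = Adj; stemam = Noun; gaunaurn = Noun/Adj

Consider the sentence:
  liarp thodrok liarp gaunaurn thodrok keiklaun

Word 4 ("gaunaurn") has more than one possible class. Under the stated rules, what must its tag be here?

Noun

Candidates per position — 1:liarp {Noun,Adj}; 2:thodrok {Noun,Det}; 3:liarp {Noun,Adj}; 4:gaunaurn {Noun,Adj}; 5:thodrok {Noun,Det}; 6:keiklaun {Det}.
Word 2 cannot be Noun — rule 1 would then fail for every completion. It is Det.
Word 3 cannot be Noun — rule 3 would then fail for every completion. It is Adj.
Word 5 cannot be Noun — rule 1 would then fail for every completion. It is Det.
Word 1 cannot be Adj — rule 2 would then fail for every completion. It is Noun.
Word 4 cannot be Adj — rule 2 would then fail for every completion. It is Noun.
The only consistent sequence is: Noun Det Adj Noun Det Det.
Rule-by-rule: rule 1 ok; rule 2 ok; rule 3 ok; rule 4 ok; rule 5 ok.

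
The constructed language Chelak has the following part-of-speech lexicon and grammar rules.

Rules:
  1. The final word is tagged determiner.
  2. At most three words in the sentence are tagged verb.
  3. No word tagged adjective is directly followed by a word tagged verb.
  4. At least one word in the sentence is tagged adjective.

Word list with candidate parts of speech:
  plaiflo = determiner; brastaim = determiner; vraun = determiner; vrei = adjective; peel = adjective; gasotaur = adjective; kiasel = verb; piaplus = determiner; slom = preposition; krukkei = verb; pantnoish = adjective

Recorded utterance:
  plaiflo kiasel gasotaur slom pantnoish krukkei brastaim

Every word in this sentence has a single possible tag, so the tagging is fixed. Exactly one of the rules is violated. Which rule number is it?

Fixed tagging: determiner verb adjective preposition adjective verb determiner.
Rule check: R1 holds, R2 holds, R3 violated, R4 holds.
Only rule 3 fails.

3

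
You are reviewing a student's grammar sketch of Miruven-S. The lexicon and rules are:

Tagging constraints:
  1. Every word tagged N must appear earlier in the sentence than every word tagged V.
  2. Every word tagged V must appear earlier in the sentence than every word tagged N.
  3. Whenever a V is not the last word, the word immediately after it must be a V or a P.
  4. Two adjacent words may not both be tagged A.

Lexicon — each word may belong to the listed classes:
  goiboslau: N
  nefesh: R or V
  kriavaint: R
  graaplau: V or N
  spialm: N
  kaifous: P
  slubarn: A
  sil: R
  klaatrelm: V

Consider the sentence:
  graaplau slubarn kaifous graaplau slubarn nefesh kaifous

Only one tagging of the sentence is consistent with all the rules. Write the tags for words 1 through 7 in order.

N A P N A R P

Candidates per position — 1:graaplau {V,N}; 2:slubarn {A}; 3:kaifous {P}; 4:graaplau {V,N}; 5:slubarn {A}; 6:nefesh {R,V}; 7:kaifous {P}.
Word 1 cannot be V — rule 3 would then fail for every completion. It is N.
Word 4 cannot be V — rule 2 would then fail for every completion. It is N.
Word 6 cannot be V — rule 2 would then fail for every completion. It is R.
The only consistent sequence is: N A P N A R P.
Checking: rule 1 satisfied; rule 2 satisfied; rule 3 satisfied; rule 4 satisfied.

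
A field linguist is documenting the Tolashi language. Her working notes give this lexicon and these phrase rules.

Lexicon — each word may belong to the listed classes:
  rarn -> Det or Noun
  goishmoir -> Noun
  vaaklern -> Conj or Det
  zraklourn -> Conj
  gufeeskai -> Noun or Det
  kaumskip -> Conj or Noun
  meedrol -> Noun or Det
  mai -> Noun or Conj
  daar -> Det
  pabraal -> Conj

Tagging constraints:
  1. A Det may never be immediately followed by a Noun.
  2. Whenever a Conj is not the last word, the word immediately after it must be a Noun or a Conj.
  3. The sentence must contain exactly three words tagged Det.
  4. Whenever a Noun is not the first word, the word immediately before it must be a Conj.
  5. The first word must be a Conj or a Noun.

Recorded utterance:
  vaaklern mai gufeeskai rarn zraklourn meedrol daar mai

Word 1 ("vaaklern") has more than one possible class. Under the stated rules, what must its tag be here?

Conj

Candidates per position — 1:vaaklern {Conj,Det}; 2:mai {Noun,Conj}; 3:gufeeskai {Noun,Det}; 4:rarn {Det,Noun}; 5:zraklourn {Conj}; 6:meedrol {Noun,Det}; 7:daar {Det}; 8:mai {Noun,Conj}.
Position 1: Det is ruled out by rule 5; that leaves Conj.
Position 4: Noun is ruled out by rule 4; that leaves Det.
Position 6: Det is ruled out by rule 2; that leaves Noun.
Position 8: Noun is ruled out by rule 1; that leaves Conj.
Position 3: Noun is ruled out by rule 3; that leaves Det.
Position 2: Conj is ruled out by rule 2; that leaves Noun.
The unique satisfying tagging is: Conj Noun Det Det Conj Noun Det Conj.
Rule-by-rule: rule 1 ✓; rule 2 ✓; rule 3 ✓; rule 4 ✓; rule 5 ✓.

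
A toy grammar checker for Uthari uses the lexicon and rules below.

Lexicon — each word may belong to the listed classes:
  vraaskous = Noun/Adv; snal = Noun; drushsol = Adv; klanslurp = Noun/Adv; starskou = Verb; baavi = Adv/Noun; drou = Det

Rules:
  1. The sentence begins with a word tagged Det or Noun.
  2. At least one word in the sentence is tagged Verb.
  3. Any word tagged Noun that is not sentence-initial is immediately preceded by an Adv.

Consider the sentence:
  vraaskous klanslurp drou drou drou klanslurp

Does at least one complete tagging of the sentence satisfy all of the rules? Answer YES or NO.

NO

Candidates per position — 1:vraaskous {Noun,Adv}; 2:klanslurp {Noun,Adv}; 3:drou {Det}; 4:drou {Det}; 5:drou {Det}; 6:klanslurp {Noun,Adv}.
Rule 2 cannot be satisfied by any choice of tags from the lexicon.
So there is no consistent tagging.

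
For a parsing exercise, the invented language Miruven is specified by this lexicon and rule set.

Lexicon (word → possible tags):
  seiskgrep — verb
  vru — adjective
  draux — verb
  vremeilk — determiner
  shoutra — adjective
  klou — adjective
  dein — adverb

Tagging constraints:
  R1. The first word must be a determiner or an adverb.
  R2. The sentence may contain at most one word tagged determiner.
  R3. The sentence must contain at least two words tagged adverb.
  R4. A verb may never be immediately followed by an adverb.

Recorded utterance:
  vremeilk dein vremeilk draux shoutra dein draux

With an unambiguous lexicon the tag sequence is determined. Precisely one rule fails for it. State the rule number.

Fixed tagging: determiner adverb determiner verb adjective adverb verb.
Applying the rules: R1 holds, R2 violated, R3 holds, R4 holds.
Only rule 2 fails.

2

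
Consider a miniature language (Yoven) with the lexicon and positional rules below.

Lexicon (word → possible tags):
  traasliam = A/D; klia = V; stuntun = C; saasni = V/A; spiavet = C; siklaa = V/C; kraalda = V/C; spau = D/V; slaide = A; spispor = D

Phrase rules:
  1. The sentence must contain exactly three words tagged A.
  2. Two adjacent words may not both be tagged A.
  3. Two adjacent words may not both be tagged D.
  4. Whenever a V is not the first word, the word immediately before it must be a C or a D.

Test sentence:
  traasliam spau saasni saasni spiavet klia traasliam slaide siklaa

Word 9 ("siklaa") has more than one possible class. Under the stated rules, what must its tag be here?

Candidates per position — 1:traasliam {A,D}; 2:spau {D,V}; 3:saasni {V,A}; 4:saasni {V,A}; 5:spiavet {C}; 6:klia {V}; 7:traasliam {A,D}; 8:slaide {A}; 9:siklaa {V,C}.
Word 4 cannot be V — rule 4 would then fail for every completion. It is A.
Word 7 cannot be A — rule 2 would then fail for every completion. It is D.
Word 9 cannot be V — rule 4 would then fail for every completion. It is C.
Word 3 cannot be A — rule 2 would then fail for every completion. It is V.
Word 1 cannot be D — rule 1 would then fail for every completion. It is A.
Word 2 cannot be V — rule 4 would then fail for every completion. It is D.
That leaves exactly one tagging: A D V A C V D A C.
Verifying each rule — rule 1 ok; rule 2 ok; rule 3 ok; rule 4 ok.

C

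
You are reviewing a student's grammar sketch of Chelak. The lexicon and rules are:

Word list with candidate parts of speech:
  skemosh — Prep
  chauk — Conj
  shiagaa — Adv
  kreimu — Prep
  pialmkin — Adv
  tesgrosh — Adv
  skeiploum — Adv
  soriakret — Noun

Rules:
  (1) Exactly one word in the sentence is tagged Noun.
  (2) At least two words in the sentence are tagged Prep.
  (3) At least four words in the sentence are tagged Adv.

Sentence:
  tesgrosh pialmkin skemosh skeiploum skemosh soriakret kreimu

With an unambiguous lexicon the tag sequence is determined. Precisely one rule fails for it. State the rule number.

3

Fixed tagging: Adv Adv Prep Adv Prep Noun Prep.
Applying the rules: R1 holds, R2 holds, R3 violated.
Only rule 3 fails.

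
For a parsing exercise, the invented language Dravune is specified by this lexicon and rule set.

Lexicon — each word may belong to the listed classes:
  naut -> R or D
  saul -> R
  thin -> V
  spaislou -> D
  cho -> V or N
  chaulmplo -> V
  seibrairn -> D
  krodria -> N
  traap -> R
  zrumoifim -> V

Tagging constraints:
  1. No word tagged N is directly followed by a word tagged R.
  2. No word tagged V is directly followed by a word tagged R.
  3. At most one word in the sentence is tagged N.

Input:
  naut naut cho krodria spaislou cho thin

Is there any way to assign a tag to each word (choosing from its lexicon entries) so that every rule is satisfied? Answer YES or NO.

Candidates per position — 1:naut {R,D}; 2:naut {R,D}; 3:cho {V,N}; 4:krodria {N}; 5:spaislou {D}; 6:cho {V,N}; 7:thin {V}.
One satisfying assignment: R D V N D V V.
Checking: rule 1 holds; rule 2 holds; rule 3 holds.

YES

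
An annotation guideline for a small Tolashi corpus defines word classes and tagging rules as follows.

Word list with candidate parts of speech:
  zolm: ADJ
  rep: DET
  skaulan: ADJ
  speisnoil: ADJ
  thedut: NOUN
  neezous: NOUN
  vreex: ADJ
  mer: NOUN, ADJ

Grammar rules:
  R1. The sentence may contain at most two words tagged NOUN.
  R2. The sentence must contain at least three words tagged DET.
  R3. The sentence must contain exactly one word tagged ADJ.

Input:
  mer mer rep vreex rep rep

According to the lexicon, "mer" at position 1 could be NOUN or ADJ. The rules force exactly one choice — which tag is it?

Candidates per position — 1:mer {NOUN,ADJ}; 2:mer {NOUN,ADJ}; 3:rep {DET}; 4:vreex {ADJ}; 5:rep {DET}; 6:rep {DET}.
At position 1, choosing ADJ makes rule 3 impossible to satisfy; hence NOUN.
At position 2, choosing ADJ makes rule 3 impossible to satisfy; hence NOUN.
That leaves exactly one tagging: NOUN NOUN DET ADJ DET DET.
Checking: rule 1 holds; rule 2 holds; rule 3 holds.

NOUN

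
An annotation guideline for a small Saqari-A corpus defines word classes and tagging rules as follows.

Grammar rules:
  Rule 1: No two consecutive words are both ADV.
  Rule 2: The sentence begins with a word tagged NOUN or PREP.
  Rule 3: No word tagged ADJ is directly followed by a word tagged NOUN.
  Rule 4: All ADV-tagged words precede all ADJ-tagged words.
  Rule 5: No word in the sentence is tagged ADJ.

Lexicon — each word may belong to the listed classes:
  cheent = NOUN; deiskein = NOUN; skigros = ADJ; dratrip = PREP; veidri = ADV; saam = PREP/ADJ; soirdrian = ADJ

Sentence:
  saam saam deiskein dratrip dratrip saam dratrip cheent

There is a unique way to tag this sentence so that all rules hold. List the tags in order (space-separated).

Candidates per position — 1:saam {PREP,ADJ}; 2:saam {PREP,ADJ}; 3:deiskein {NOUN}; 4:dratrip {PREP}; 5:dratrip {PREP}; 6:saam {PREP,ADJ}; 7:dratrip {PREP}; 8:cheent {NOUN}.
Word 1 cannot be ADJ — rule 2 would then fail for every completion. It is PREP.
Word 2 cannot be ADJ — rule 3 would then fail for every completion. It is PREP.
Word 6 cannot be ADJ — rule 5 would then fail for every completion. It is PREP.
The only consistent sequence is: PREP PREP NOUN PREP PREP PREP PREP NOUN.
Check: rule 1 ✓; rule 2 ✓; rule 3 ✓; rule 4 ✓; rule 5 ✓.

PREP PREP NOUN PREP PREP PREP PREP NOUN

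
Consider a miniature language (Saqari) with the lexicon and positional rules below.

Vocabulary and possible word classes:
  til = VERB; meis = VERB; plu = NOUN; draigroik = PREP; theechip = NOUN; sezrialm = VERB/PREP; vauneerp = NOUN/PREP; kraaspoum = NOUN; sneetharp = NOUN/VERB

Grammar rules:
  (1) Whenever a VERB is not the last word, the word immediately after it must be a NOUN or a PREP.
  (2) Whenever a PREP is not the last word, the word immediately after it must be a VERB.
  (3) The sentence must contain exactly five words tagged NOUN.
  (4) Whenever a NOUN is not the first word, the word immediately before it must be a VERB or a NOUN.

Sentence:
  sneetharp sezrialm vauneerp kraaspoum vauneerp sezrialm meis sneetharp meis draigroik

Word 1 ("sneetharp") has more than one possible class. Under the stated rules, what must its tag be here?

NOUN

Candidates per position — 1:sneetharp {NOUN,VERB}; 2:sezrialm {VERB,PREP}; 3:vauneerp {NOUN,PREP}; 4:kraaspoum {NOUN}; 5:vauneerp {NOUN,PREP}; 6:sezrialm {VERB,PREP}; 7:meis {VERB}; 8:sneetharp {NOUN,VERB}; 9:meis {VERB}; 10:draigroik {PREP}.
At position 1, choosing VERB makes rule 3 impossible to satisfy; hence NOUN.
At position 2, choosing PREP makes rule 2 impossible to satisfy; hence VERB.
At position 3, choosing PREP makes rule 2 impossible to satisfy; hence NOUN.
At position 5, choosing PREP makes rule 3 impossible to satisfy; hence NOUN.
At position 6, choosing VERB makes rule 1 impossible to satisfy; hence PREP.
At position 8, choosing VERB makes rule 1 impossible to satisfy; hence NOUN.
That leaves exactly one tagging: NOUN VERB NOUN NOUN NOUN PREP VERB NOUN VERB PREP.
Rule-by-rule: rule 1 ✓; rule 2 ✓; rule 3 ✓; rule 4 ✓.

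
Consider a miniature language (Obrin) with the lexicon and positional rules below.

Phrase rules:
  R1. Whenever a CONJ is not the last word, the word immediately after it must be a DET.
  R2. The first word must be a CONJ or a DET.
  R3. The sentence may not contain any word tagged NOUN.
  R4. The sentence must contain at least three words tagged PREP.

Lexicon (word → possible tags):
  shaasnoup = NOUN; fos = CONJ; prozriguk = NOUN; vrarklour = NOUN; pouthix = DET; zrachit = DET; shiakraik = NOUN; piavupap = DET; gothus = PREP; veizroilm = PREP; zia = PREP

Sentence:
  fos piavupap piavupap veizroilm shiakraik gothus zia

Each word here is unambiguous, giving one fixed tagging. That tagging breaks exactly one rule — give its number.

3

Fixed tagging: CONJ DET DET PREP NOUN PREP PREP.
Checking each rule: R1 pass, R2 pass, R3 fail, R4 pass.
Only rule 3 fails.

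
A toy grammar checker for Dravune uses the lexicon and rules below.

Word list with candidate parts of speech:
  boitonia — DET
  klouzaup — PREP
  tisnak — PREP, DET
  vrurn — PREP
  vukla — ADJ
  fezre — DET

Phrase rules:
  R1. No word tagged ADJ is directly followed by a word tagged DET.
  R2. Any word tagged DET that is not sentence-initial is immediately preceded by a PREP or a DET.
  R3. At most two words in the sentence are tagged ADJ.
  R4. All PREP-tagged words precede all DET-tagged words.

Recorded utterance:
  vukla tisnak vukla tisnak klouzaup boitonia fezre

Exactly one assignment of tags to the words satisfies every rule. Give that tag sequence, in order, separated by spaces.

ADJ PREP ADJ PREP PREP DET DET

Candidates per position — 1:vukla {ADJ}; 2:tisnak {PREP,DET}; 3:vukla {ADJ}; 4:tisnak {PREP,DET}; 5:klouzaup {PREP}; 6:boitonia {DET}; 7:fezre {DET}.
Position 2: tagging it DET would leave rule 1 unsatisfiable, so it must be PREP.
Position 4: tagging it DET would leave rule 1 unsatisfiable, so it must be PREP.
That leaves exactly one tagging: ADJ PREP ADJ PREP PREP DET DET.
Rule-by-rule: rule 1 holds; rule 2 holds; rule 3 holds; rule 4 holds.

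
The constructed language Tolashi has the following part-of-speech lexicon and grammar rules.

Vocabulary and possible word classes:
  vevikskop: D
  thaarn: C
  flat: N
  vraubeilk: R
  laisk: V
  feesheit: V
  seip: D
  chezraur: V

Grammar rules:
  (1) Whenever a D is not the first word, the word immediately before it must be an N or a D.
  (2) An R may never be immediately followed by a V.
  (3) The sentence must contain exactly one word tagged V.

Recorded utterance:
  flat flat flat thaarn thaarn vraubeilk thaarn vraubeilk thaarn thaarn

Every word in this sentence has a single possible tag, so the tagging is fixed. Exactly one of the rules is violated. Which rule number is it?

Fixed tagging: N N N C C R C R C C.
Checking each rule: R1 ✓, R2 ✓, R3 ✗.
Only rule 3 fails.

3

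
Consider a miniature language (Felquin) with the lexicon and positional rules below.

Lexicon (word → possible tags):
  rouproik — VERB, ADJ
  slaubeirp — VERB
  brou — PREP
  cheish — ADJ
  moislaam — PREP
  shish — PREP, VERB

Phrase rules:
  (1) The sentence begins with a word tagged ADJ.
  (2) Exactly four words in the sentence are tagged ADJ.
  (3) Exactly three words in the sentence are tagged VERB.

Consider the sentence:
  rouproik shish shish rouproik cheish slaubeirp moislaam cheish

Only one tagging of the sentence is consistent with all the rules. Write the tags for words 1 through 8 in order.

Candidates per position — 1:rouproik {VERB,ADJ}; 2:shish {PREP,VERB}; 3:shish {PREP,VERB}; 4:rouproik {VERB,ADJ}; 5:cheish {ADJ}; 6:slaubeirp {VERB}; 7:moislaam {PREP}; 8:cheish {ADJ}.
Word 1 cannot be VERB — rule 1 would then fail for every completion. It is ADJ.
Word 4 cannot be VERB — rule 2 would then fail for every completion. It is ADJ.
Word 2 cannot be PREP — rule 3 would then fail for every completion. It is VERB.
Word 3 cannot be PREP — rule 3 would then fail for every completion. It is VERB.
The unique satisfying tagging is: ADJ VERB VERB ADJ ADJ VERB PREP ADJ.
Rule-by-rule: rule 1 ✓; rule 2 ✓; rule 3 ✓.

ADJ VERB VERB ADJ ADJ VERB PREP ADJ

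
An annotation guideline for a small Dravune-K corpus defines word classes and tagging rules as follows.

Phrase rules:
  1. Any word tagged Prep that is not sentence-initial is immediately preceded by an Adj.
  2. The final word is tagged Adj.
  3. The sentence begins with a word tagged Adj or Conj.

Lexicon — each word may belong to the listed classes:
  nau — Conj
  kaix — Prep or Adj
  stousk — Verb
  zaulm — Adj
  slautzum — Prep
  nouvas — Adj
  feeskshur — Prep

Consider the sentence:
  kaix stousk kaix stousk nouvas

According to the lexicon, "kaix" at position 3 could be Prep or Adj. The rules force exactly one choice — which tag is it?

Adj

Candidates per position — 1:kaix {Prep,Adj}; 2:stousk {Verb}; 3:kaix {Prep,Adj}; 4:stousk {Verb}; 5:nouvas {Adj}.
Position 1: tagging it Prep would leave rule 3 unsatisfiable, so it must be Adj.
Position 3: tagging it Prep would leave rule 1 unsatisfiable, so it must be Adj.
So the tagging must be: Adj Verb Adj Verb Adj.
Checking: rule 1 satisfied; rule 2 satisfied; rule 3 satisfied.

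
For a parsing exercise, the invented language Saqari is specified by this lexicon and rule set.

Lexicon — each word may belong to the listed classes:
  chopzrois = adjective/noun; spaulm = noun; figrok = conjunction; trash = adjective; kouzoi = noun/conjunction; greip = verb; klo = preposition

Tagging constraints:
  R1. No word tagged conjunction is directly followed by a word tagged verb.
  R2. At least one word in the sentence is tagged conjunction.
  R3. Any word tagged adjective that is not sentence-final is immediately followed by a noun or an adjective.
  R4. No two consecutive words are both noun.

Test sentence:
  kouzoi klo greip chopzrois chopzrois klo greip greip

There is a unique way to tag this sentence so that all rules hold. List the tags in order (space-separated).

Candidates per position — 1:kouzoi {noun,conjunction}; 2:klo {preposition}; 3:greip {verb}; 4:chopzrois {adjective,noun}; 5:chopzrois {adjective,noun}; 6:klo {preposition}; 7:greip {verb}; 8:greip {verb}.
Position 1: noun is ruled out by rule 2; that leaves conjunction.
Position 5: adjective is ruled out by rule 3; that leaves noun.
Position 4: noun is ruled out by rule 4; that leaves adjective.
That leaves exactly one tagging: conjunction preposition verb adjective noun preposition verb verb.
Checking: rule 1 satisfied; rule 2 satisfied; rule 3 satisfied; rule 4 satisfied.

conjunction preposition verb adjective noun preposition verb verb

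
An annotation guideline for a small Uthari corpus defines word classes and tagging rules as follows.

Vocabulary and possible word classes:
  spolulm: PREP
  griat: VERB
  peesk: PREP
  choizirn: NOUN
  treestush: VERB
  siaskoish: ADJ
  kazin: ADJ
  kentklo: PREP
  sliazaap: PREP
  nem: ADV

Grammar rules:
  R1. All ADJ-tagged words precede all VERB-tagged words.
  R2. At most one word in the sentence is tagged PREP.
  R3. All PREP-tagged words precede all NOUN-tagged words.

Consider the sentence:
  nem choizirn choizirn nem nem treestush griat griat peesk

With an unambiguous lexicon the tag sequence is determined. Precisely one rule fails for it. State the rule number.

3

Fixed tagging: ADV NOUN NOUN ADV ADV VERB VERB VERB PREP.
Applying the rules: R1 ok, R2 ok, R3 fails.
Only rule 3 fails.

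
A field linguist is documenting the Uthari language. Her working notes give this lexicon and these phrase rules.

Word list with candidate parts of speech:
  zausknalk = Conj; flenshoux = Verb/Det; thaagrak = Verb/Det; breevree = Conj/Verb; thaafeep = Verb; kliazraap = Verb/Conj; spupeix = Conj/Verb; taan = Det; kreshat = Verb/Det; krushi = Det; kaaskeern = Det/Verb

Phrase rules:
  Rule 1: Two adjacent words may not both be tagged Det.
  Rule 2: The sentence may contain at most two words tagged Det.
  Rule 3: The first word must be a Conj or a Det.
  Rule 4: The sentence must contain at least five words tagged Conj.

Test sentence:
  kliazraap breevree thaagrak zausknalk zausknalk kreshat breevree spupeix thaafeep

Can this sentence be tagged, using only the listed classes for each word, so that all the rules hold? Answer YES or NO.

Candidates per position — 1:kliazraap {Verb,Conj}; 2:breevree {Conj,Verb}; 3:thaagrak {Verb,Det}; 4:zausknalk {Conj}; 5:zausknalk {Conj}; 6:kreshat {Verb,Det}; 7:breevree {Conj,Verb}; 8:spupeix {Conj,Verb}; 9:thaafeep {Verb}.
One satisfying assignment: Conj Conj Det Conj Conj Verb Verb Conj Verb.
Rule-by-rule: rule 1 ✓; rule 2 ✓; rule 3 ✓; rule 4 ✓.

YES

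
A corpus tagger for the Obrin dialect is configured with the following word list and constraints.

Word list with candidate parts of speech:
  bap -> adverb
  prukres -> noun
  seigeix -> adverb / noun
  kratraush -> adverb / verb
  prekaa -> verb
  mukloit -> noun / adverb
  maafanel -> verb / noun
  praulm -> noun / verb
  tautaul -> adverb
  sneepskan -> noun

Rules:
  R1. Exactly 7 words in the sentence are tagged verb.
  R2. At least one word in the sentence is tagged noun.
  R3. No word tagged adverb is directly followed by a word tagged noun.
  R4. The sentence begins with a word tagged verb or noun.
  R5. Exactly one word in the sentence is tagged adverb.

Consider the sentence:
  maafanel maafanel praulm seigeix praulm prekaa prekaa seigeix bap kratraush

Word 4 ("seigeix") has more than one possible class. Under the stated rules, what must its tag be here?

noun

Candidates per position — 1:maafanel {verb,noun}; 2:maafanel {verb,noun}; 3:praulm {noun,verb}; 4:seigeix {adverb,noun}; 5:praulm {noun,verb}; 6:prekaa {verb}; 7:prekaa {verb}; 8:seigeix {adverb,noun}; 9:bap {adverb}; 10:kratraush {adverb,verb}.
Position 1: noun is ruled out by rule 1; that leaves verb.
Position 2: noun is ruled out by rule 1; that leaves verb.
Position 3: noun is ruled out by rule 1; that leaves verb.
Position 4: adverb is ruled out by rule 5; that leaves noun.
Position 5: noun is ruled out by rule 1; that leaves verb.
Position 8: adverb is ruled out by rule 5; that leaves noun.
Position 10: adverb is ruled out by rule 1; that leaves verb.
The unique satisfying tagging is: verb verb verb noun verb verb verb noun adverb verb.
Checking: rule 1 holds; rule 2 holds; rule 3 holds; rule 4 holds; rule 5 holds.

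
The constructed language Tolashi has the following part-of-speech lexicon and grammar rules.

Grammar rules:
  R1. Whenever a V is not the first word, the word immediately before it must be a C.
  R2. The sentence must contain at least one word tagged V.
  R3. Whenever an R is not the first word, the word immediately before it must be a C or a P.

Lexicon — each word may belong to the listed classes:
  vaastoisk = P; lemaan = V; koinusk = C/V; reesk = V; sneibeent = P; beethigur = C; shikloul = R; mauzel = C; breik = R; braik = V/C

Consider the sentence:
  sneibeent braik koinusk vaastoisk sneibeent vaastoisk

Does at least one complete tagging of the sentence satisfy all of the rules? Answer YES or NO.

YES

Candidates per position — 1:sneibeent {P}; 2:braik {V,C}; 3:koinusk {C,V}; 4:vaastoisk {P}; 5:sneibeent {P}; 6:vaastoisk {P}.
One satisfying assignment: P C V P P P.
Checking: rule 1 ok; rule 2 ok; rule 3 ok.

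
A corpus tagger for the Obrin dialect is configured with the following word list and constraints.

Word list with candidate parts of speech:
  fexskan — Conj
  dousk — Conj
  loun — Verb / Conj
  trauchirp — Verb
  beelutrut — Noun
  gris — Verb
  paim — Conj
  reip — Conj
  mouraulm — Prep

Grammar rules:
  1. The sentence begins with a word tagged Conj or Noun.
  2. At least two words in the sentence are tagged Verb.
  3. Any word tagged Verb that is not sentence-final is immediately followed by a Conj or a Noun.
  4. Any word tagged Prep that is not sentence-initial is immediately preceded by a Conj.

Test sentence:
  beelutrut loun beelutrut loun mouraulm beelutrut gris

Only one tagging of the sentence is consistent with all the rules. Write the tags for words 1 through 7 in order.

Noun Verb Noun Conj Prep Noun Verb

Candidates per position — 1:beelutrut {Noun}; 2:loun {Verb,Conj}; 3:beelutrut {Noun}; 4:loun {Verb,Conj}; 5:mouraulm {Prep}; 6:beelutrut {Noun}; 7:gris {Verb}.
Word 4 cannot be Verb — rule 3 would then fail for every completion. It is Conj.
Word 2 cannot be Conj — rule 2 would then fail for every completion. It is Verb.
The only consistent sequence is: Noun Verb Noun Conj Prep Noun Verb.
Checking: rule 1 satisfied; rule 2 satisfied; rule 3 satisfied; rule 4 satisfied.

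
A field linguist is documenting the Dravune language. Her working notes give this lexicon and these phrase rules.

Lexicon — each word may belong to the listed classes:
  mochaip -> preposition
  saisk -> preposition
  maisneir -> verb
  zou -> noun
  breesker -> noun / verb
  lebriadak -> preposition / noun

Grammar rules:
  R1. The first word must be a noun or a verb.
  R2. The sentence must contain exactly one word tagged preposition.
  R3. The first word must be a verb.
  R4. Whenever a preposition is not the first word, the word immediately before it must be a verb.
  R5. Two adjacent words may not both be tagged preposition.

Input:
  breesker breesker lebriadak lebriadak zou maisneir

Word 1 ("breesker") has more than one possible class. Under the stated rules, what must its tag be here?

verb

Candidates per position — 1:breesker {noun,verb}; 2:breesker {noun,verb}; 3:lebriadak {preposition,noun}; 4:lebriadak {preposition,noun}; 5:zou {noun}; 6:maisneir {verb}.
Position 1: tagging it noun would leave rule 3 unsatisfiable, so it must be verb.
Position 4: tagging it preposition would leave rule 4 unsatisfiable, so it must be noun.
Position 3: tagging it noun would leave rule 2 unsatisfiable, so it must be preposition.
Position 2: tagging it noun would leave rule 4 unsatisfiable, so it must be verb.
The only consistent sequence is: verb verb preposition noun noun verb.
Check: rule 1 ok; rule 2 ok; rule 3 ok; rule 4 ok; rule 5 ok.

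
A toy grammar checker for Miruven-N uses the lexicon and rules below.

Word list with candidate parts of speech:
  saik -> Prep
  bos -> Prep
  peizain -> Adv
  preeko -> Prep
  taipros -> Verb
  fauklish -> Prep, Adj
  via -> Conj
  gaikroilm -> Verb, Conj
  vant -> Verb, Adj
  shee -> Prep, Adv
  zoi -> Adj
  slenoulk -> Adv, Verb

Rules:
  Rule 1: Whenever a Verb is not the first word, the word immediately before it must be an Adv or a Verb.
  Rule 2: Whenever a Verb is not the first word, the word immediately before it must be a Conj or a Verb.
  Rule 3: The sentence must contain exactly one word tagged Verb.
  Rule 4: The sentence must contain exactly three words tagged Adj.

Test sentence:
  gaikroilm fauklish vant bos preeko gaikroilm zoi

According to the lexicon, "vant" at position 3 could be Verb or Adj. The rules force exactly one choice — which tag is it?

Candidates per position — 1:gaikroilm {Verb,Conj}; 2:fauklish {Prep,Adj}; 3:vant {Verb,Adj}; 4:bos {Prep}; 5:preeko {Prep}; 6:gaikroilm {Verb,Conj}; 7:zoi {Adj}.
If word 2 were Prep, no tagging could satisfy rule 4; so word 2 is Adj.
If word 3 were Verb, no tagging could satisfy rule 1; so word 3 is Adj.
If word 6 were Verb, no tagging could satisfy rule 1; so word 6 is Conj.
If word 1 were Conj, no tagging could satisfy rule 3; so word 1 is Verb.
The only consistent sequence is: Verb Adj Adj Prep Prep Conj Adj.
Verifying each rule — rule 1 holds; rule 2 holds; rule 3 holds; rule 4 holds.

Adj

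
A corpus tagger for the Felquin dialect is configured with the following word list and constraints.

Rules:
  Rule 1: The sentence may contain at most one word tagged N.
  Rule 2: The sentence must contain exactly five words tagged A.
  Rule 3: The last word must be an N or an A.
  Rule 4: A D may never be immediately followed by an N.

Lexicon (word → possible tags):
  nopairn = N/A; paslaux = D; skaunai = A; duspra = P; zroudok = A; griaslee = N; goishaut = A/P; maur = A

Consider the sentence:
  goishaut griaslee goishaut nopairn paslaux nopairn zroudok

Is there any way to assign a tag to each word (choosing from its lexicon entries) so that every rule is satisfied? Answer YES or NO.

Candidates per position — 1:goishaut {A,P}; 2:griaslee {N}; 3:goishaut {A,P}; 4:nopairn {N,A}; 5:paslaux {D}; 6:nopairn {N,A}; 7:zroudok {A}.
One satisfying assignment: A N A A D A A.
Checking: rule 1 holds; rule 2 holds; rule 3 holds; rule 4 holds.

YES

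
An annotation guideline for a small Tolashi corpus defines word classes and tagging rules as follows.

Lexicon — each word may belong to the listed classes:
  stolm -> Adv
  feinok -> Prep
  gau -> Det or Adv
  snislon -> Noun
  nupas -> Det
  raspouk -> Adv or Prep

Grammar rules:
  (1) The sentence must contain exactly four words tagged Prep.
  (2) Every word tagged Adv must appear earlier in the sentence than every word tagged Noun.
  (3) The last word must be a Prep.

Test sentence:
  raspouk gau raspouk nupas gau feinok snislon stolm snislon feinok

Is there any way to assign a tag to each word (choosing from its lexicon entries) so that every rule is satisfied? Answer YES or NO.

NO

Candidates per position — 1:raspouk {Adv,Prep}; 2:gau {Det,Adv}; 3:raspouk {Adv,Prep}; 4:nupas {Det}; 5:gau {Det,Adv}; 6:feinok {Prep}; 7:snislon {Noun}; 8:stolm {Adv}; 9:snislon {Noun}; 10:feinok {Prep}.
Rule 2 cannot be satisfied by any choice of tags from the lexicon.
So there is no consistent tagging.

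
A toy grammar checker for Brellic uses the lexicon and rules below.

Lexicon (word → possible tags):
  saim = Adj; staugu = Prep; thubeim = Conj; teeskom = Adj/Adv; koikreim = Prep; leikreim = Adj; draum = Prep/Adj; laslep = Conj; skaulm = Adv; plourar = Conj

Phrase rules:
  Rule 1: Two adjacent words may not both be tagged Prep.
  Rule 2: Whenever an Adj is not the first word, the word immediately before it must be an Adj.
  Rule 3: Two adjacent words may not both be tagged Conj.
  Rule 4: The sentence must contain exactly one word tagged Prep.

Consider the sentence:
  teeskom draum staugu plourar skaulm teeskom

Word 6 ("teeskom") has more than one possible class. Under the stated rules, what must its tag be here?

Candidates per position — 1:teeskom {Adj,Adv}; 2:draum {Prep,Adj}; 3:staugu {Prep}; 4:plourar {Conj}; 5:skaulm {Adv}; 6:teeskom {Adj,Adv}.
If word 2 were Prep, no tagging could satisfy rule 1; so word 2 is Adj.
If word 6 were Adj, no tagging could satisfy rule 2; so word 6 is Adv.
If word 1 were Adv, no tagging could satisfy rule 2; so word 1 is Adj.
That leaves exactly one tagging: Adj Adj Prep Conj Adv Adv.
Verifying each rule — rule 1 ✓; rule 2 ✓; rule 3 ✓; rule 4 ✓.

Adv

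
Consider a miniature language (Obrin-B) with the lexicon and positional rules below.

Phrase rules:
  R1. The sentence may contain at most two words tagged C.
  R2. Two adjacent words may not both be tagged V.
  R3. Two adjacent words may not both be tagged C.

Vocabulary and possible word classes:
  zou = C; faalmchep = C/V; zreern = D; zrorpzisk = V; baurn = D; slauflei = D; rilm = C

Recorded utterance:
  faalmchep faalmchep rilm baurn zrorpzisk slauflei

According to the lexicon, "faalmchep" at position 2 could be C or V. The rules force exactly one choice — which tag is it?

Candidates per position — 1:faalmchep {C,V}; 2:faalmchep {C,V}; 3:rilm {C}; 4:baurn {D}; 5:zrorpzisk {V}; 6:slauflei {D}.
Position 2: C is ruled out by rule 3; that leaves V.
Position 1: V is ruled out by rule 2; that leaves C.
That leaves exactly one tagging: C V C D V D.
Rule-by-rule: rule 1 ✓; rule 2 ✓; rule 3 ✓.

V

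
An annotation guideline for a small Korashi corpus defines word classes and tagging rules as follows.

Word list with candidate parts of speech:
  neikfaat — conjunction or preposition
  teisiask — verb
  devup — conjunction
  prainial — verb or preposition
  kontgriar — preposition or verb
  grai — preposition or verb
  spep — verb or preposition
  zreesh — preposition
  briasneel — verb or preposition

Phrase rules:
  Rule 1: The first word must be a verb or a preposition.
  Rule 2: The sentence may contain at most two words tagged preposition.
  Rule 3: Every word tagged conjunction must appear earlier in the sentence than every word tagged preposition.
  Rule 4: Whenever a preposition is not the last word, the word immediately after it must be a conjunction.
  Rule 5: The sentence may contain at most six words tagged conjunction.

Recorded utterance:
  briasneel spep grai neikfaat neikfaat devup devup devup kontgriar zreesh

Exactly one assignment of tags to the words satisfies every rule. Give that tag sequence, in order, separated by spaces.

verb verb verb conjunction conjunction conjunction conjunction conjunction verb preposition

Candidates per position — 1:briasneel {verb,preposition}; 2:spep {verb,preposition}; 3:grai {preposition,verb}; 4:neikfaat {conjunction,preposition}; 5:neikfaat {conjunction,preposition}; 6:devup {conjunction}; 7:devup {conjunction}; 8:devup {conjunction}; 9:kontgriar {preposition,verb}; 10:zreesh {preposition}.
Word 1 cannot be preposition — rule 3 would then fail for every completion. It is verb.
Word 2 cannot be preposition — rule 3 would then fail for every completion. It is verb.
Word 3 cannot be preposition — rule 3 would then fail for every completion. It is verb.
Word 4 cannot be preposition — rule 3 would then fail for every completion. It is conjunction.
Word 5 cannot be preposition — rule 3 would then fail for every completion. It is conjunction.
Word 9 cannot be preposition — rule 4 would then fail for every completion. It is verb.
The unique satisfying tagging is: verb verb verb conjunction conjunction conjunction conjunction conjunction verb preposition.
Verifying each rule — rule 1 satisfied; rule 2 satisfied; rule 3 satisfied; rule 4 satisfied; rule 5 satisfied.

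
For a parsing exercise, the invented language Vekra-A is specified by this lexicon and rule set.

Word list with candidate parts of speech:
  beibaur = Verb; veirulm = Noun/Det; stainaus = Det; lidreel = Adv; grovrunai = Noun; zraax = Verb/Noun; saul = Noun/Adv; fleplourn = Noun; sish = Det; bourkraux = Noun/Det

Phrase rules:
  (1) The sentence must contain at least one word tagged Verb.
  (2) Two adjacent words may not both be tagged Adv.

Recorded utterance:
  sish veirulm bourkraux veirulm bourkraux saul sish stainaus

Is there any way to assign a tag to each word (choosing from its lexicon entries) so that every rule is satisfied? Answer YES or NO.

Candidates per position — 1:sish {Det}; 2:veirulm {Noun,Det}; 3:bourkraux {Noun,Det}; 4:veirulm {Noun,Det}; 5:bourkraux {Noun,Det}; 6:saul {Noun,Adv}; 7:sish {Det}; 8:stainaus {Det}.
Rule 1 cannot be satisfied by any choice of tags from the lexicon.
So there is no consistent tagging.

NO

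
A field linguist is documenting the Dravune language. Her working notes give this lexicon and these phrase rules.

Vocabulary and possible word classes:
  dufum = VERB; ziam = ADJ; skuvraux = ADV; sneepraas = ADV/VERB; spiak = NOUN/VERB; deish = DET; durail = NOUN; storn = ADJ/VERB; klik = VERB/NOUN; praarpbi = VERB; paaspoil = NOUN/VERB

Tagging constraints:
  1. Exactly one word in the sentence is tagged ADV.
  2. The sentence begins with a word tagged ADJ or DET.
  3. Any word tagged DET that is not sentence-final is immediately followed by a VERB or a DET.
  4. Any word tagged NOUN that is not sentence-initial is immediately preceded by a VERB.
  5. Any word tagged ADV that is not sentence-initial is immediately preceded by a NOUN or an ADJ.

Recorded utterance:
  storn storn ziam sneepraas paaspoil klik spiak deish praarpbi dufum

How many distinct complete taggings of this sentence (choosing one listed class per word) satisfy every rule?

6

Candidates per position — 1:storn {ADJ,VERB}; 2:storn {ADJ,VERB}; 3:ziam {ADJ}; 4:sneepraas {ADV,VERB}; 5:paaspoil {NOUN,VERB}; 6:klik {VERB,NOUN}; 7:spiak {NOUN,VERB}; 8:deish {DET}; 9:praarpbi {VERB}; 10:dufum {VERB}.
There are 64 candidate sequences in total.
Checking each against the rules leaves 6 sequences.
Count = 6.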